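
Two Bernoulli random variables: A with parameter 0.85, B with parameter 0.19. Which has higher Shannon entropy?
B

For binary distributions, entropy is maximized at p=0.5 and decreases as p moves toward 0 or 1.

H(A) = H(0.85) = 0.6098 bits
H(B) = H(0.19) = 0.7015 bits

Distribution B (p=0.19) is closer to uniform (p=0.5), so it has higher entropy.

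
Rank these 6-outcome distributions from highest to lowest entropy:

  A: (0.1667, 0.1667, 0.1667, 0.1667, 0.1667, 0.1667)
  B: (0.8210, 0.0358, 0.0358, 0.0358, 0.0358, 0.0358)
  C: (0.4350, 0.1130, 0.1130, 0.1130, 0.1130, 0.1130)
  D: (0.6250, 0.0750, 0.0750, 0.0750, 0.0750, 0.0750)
A > C > D > B

Key insight: Entropy is maximized by uniform distributions and minimized by concentrated distributions.

Entropies:
  H(A) = 2.5850 bits
  H(B) = 1.0935 bits
  H(C) = 2.2997 bits
  H(D) = 1.8252 bits

Ranking: A > C > D > B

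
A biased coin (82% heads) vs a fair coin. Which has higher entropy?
Fair coin

The fair coin is uniform (p=0.5), maximizing binary entropy at 1 bit. The biased coin has H(0.82) ≈ 0.680 bits — its outcome is more predictable, so its entropy is lower.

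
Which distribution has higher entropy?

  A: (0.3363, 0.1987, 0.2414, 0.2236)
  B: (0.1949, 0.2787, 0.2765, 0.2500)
B

Both distributions are close to uniform, making this a harder comparison.

H(A) = 1.9701 bits
H(B) = 1.9863 bits

The distribution closer to uniform has higher entropy.
Answer: B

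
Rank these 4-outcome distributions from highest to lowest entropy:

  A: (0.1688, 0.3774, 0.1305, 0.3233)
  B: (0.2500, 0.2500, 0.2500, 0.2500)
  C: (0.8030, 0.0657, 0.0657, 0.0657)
B > A > C

Key insight: Entropy is maximized by uniform distributions and minimized by concentrated distributions.

- Uniform distributions have maximum entropy log₂(4) = 2.0000 bits
- The more "peaked" or concentrated a distribution, the lower its entropy

Entropies:
  H(A) = 1.8739 bits
  H(B) = 2.0000 bits
  H(C) = 1.0281 bits

Ranking: B > A > C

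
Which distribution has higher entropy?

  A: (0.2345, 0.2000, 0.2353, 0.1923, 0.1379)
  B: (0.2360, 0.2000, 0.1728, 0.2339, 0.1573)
B

Both distributions are close to uniform, making this a harder comparison.

H(A) = 2.2978 bits
H(B) = 2.3037 bits

The distribution closer to uniform has higher entropy.
Answer: B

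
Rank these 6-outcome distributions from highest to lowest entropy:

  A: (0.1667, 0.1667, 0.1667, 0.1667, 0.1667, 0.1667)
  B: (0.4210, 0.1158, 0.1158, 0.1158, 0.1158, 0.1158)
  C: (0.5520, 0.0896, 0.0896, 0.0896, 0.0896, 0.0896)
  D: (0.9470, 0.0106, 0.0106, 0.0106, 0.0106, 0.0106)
A > B > C > D

Key insight: Entropy is maximized by uniform distributions and minimized by concentrated distributions.

Entropies:
  H(A) = 2.5850 bits
  H(B) = 2.3263 bits
  H(C) = 2.0324 bits
  H(D) = 0.4221 bits

Ranking: A > B > C > D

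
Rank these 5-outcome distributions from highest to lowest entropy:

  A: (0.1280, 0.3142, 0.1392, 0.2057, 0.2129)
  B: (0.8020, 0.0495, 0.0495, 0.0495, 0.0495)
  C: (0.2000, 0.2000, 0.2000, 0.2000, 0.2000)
C > A > B

Key insight: Entropy is maximized by uniform distributions and minimized by concentrated distributions.

- Uniform distributions have maximum entropy log₂(5) = 2.3219 bits
- The more "peaked" or concentrated a distribution, the lower its entropy

Entropies:
  H(A) = 2.2448 bits
  H(B) = 1.1139 bits
  H(C) = 2.3219 bits

Ranking: C > A > B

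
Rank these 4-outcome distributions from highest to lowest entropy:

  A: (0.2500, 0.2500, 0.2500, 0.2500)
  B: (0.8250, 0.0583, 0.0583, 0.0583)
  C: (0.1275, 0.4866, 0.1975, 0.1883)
A > C > B

Key insight: Entropy is maximized by uniform distributions and minimized by concentrated distributions.

- Uniform distributions have maximum entropy log₂(4) = 2.0000 bits
- The more "peaked" or concentrated a distribution, the lower its entropy

Entropies:
  H(A) = 2.0000 bits
  H(B) = 0.9464 bits
  H(C) = 1.8004 bits

Ranking: A > C > B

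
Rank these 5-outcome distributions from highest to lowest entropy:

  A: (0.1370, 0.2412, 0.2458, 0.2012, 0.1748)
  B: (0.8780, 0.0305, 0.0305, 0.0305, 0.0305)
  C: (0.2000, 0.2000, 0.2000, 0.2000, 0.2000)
C > A > B

Key insight: Entropy is maximized by uniform distributions and minimized by concentrated distributions.

- Uniform distributions have maximum entropy log₂(5) = 2.3219 bits
- The more "peaked" or concentrated a distribution, the lower its entropy

Entropies:
  H(A) = 2.2906 bits
  H(B) = 0.7791 bits
  H(C) = 2.3219 bits

Ranking: C > A > B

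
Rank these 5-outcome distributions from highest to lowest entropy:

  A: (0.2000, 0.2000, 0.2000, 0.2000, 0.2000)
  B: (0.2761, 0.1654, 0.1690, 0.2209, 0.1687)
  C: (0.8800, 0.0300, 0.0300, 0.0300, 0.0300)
A > B > C

Key insight: Entropy is maximized by uniform distributions and minimized by concentrated distributions.

- Uniform distributions have maximum entropy log₂(5) = 2.3219 bits
- The more "peaked" or concentrated a distribution, the lower its entropy

Entropies:
  H(A) = 2.3219 bits
  H(B) = 2.2898 bits
  H(C) = 0.7694 bits

Ranking: A > B > C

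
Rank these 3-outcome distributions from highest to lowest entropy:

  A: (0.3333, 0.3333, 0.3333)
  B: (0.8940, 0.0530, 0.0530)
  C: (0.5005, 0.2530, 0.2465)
A > C > B

Key insight: Entropy is maximized by uniform distributions and minimized by concentrated distributions.

- Uniform distributions have maximum entropy log₂(3) = 1.5850 bits
- The more "peaked" or concentrated a distribution, the lower its entropy

Entropies:
  H(A) = 1.5850 bits
  H(B) = 0.5937 bits
  H(C) = 1.4995 bits

Ranking: A > C > B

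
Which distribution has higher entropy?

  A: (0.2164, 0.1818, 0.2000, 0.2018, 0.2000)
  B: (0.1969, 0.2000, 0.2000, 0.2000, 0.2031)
B

Both distributions are close to uniform, making this a harder comparison.

H(A) = 2.3197 bits
H(B) = 2.3219 bits

The distribution closer to uniform has higher entropy.
Answer: B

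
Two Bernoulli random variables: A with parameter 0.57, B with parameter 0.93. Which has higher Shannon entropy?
A

For binary distributions, entropy is maximized at p=0.5 and decreases as p moves toward 0 or 1.

H(A) = H(0.57) = 0.9858 bits
H(B) = H(0.93) = 0.3659 bits

Distribution A (p=0.57) is closer to uniform (p=0.5), so it has higher entropy.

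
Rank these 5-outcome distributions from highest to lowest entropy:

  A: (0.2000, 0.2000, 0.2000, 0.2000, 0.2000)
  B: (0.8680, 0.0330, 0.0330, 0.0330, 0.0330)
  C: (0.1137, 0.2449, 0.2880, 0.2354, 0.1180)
A > C > B

Key insight: Entropy is maximized by uniform distributions and minimized by concentrated distributions.

- Uniform distributions have maximum entropy log₂(5) = 2.3219 bits
- The more "peaked" or concentrated a distribution, the lower its entropy

Entropies:
  H(A) = 2.3219 bits
  H(B) = 0.8269 bits
  H(C) = 2.2260 bits

Ranking: A > C > B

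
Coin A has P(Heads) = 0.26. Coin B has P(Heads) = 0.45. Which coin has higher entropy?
B

For binary distributions, entropy is maximized at p=0.5 and decreases as p moves toward 0 or 1.

H(A) = H(0.26) = 0.8267 bits
H(B) = H(0.45) = 0.9928 bits

Distribution B (p=0.45) is closer to uniform (p=0.5), so it has higher entropy.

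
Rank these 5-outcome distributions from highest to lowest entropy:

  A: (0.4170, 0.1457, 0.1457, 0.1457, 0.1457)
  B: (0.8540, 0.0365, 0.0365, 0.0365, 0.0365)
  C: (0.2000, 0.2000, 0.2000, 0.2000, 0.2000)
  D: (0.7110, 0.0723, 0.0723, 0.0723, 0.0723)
C > A > D > B

Key insight: Entropy is maximized by uniform distributions and minimized by concentrated distributions.

Entropies:
  H(A) = 2.1460 bits
  H(B) = 0.8917 bits
  H(C) = 2.3219 bits
  H(D) = 1.4454 bits

Ranking: C > A > D > B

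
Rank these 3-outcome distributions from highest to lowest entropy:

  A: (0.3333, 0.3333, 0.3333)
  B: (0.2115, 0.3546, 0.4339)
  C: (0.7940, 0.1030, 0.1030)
A > B > C

Key insight: Entropy is maximized by uniform distributions and minimized by concentrated distributions.

- Uniform distributions have maximum entropy log₂(3) = 1.5850 bits
- The more "peaked" or concentrated a distribution, the lower its entropy

Entropies:
  H(A) = 1.5850 bits
  H(B) = 1.5271 bits
  H(C) = 0.9398 bits

Ranking: A > B > C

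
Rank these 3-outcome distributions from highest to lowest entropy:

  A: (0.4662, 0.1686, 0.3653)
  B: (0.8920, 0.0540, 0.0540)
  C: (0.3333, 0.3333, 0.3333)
C > A > B

Key insight: Entropy is maximized by uniform distributions and minimized by concentrated distributions.

- Uniform distributions have maximum entropy log₂(3) = 1.5850 bits
- The more "peaked" or concentrated a distribution, the lower its entropy

Entropies:
  H(A) = 1.4770 bits
  H(B) = 0.6019 bits
  H(C) = 1.5850 bits

Ranking: C > A > B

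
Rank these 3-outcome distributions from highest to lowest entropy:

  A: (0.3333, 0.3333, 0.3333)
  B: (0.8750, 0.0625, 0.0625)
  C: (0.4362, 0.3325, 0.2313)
A > C > B

Key insight: Entropy is maximized by uniform distributions and minimized by concentrated distributions.

- Uniform distributions have maximum entropy log₂(3) = 1.5850 bits
- The more "peaked" or concentrated a distribution, the lower its entropy

Entropies:
  H(A) = 1.5850 bits
  H(B) = 0.6686 bits
  H(C) = 1.5388 bits

Ranking: A > C > B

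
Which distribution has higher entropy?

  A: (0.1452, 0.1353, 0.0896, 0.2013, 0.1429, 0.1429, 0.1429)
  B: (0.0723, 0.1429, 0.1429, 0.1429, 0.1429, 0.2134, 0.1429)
A

Both distributions are close to uniform, making this a harder comparison.

H(A) = 2.7752 bits
H(B) = 2.7548 bits

The distribution closer to uniform has higher entropy.
Answer: A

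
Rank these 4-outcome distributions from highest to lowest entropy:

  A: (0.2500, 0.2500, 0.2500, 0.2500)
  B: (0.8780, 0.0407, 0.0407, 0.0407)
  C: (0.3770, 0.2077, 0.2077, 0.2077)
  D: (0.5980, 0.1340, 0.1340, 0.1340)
A > C > D > B

Key insight: Entropy is maximized by uniform distributions and minimized by concentrated distributions.

Entropies:
  H(A) = 2.0000 bits
  H(B) = 0.7284 bits
  H(C) = 1.9433 bits
  H(D) = 1.6093 bits

Ranking: A > C > D > B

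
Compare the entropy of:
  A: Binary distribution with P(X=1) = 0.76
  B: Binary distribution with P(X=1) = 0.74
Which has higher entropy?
B

For binary distributions, entropy is maximized at p=0.5 and decreases as p moves toward 0 or 1.

H(A) = H(0.76) = 0.7950 bits
H(B) = H(0.74) = 0.8267 bits

Distribution B (p=0.74) is closer to uniform (p=0.5), so it has higher entropy.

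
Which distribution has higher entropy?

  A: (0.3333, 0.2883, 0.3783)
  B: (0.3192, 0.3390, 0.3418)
B

Both distributions are close to uniform, making this a harder comparison.

H(A) = 1.5762 bits
H(B) = 1.5843 bits

The distribution closer to uniform has higher entropy.
Answer: B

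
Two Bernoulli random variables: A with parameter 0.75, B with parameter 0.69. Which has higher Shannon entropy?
B

For binary distributions, entropy is maximized at p=0.5 and decreases as p moves toward 0 or 1.

H(A) = H(0.75) = 0.8113 bits
H(B) = H(0.69) = 0.8932 bits

Distribution B (p=0.69) is closer to uniform (p=0.5), so it has higher entropy.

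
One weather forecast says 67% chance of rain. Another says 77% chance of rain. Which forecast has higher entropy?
67% forecast

Treat each forecast as a Bernoulli distribution. Binary entropy is maximized at p=0.5 and falls off symmetrically toward 0 or 1. The 67% forecast is closer to 50%, so it is more uncertain. H(67%) ≈ 0.915 bits, H(77%) ≈ 0.778 bits.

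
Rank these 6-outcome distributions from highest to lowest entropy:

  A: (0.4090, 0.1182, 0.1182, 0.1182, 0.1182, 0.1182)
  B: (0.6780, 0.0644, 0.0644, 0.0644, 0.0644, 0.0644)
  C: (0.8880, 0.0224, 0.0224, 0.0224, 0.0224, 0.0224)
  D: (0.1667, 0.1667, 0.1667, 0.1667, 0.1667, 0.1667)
D > A > B > C

Key insight: Entropy is maximized by uniform distributions and minimized by concentrated distributions.

Entropies:
  H(A) = 2.3482 bits
  H(B) = 1.6542 bits
  H(C) = 0.7660 bits
  H(D) = 2.5850 bits

Ranking: D > A > B > C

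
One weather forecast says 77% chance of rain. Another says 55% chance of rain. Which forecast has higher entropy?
55% forecast

Treat each forecast as a Bernoulli distribution. Binary entropy is maximized at p=0.5 and falls off symmetrically toward 0 or 1. The 55% forecast is closer to 50%, so it is more uncertain. H(77%) ≈ 0.778 bits, H(55%) ≈ 0.993 bits.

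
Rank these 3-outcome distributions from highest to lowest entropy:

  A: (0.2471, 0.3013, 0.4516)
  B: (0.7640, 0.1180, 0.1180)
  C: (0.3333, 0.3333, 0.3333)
C > A > B

Key insight: Entropy is maximized by uniform distributions and minimized by concentrated distributions.

- Uniform distributions have maximum entropy log₂(3) = 1.5850 bits
- The more "peaked" or concentrated a distribution, the lower its entropy

Entropies:
  H(A) = 1.5378 bits
  H(B) = 1.0243 bits
  H(C) = 1.5850 bits

Ranking: C > A > B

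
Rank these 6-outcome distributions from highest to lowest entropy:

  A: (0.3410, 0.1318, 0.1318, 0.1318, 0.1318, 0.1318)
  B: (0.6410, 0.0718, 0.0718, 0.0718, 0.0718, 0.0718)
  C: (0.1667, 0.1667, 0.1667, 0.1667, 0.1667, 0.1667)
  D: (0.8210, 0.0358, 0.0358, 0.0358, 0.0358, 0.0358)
C > A > B > D

Key insight: Entropy is maximized by uniform distributions and minimized by concentrated distributions.

Entropies:
  H(A) = 2.4559 bits
  H(B) = 1.7754 bits
  H(C) = 2.5850 bits
  H(D) = 1.0935 bits

Ranking: C > A > B > D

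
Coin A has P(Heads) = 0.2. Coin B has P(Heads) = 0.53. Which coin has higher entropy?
B

For binary distributions, entropy is maximized at p=0.5 and decreases as p moves toward 0 or 1.

H(A) = H(0.2) = 0.7219 bits
H(B) = H(0.53) = 0.9974 bits

Distribution B (p=0.53) is closer to uniform (p=0.5), so it has higher entropy.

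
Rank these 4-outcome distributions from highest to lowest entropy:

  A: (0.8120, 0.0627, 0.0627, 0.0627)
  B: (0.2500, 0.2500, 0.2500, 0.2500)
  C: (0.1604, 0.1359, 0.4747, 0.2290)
B > C > A

Key insight: Entropy is maximized by uniform distributions and minimized by concentrated distributions.

- Uniform distributions have maximum entropy log₂(4) = 2.0000 bits
- The more "peaked" or concentrated a distribution, the lower its entropy

Entropies:
  H(A) = 0.9952 bits
  H(B) = 2.0000 bits
  H(C) = 1.8120 bits

Ranking: B > C > A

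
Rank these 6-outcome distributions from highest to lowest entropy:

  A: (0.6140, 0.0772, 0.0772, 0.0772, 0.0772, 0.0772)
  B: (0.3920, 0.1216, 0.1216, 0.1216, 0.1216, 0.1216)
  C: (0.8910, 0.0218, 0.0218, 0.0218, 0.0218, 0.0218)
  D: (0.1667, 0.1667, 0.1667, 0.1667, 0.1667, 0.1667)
D > B > A > C

Key insight: Entropy is maximized by uniform distributions and minimized by concentrated distributions.

Entropies:
  H(A) = 1.8584 bits
  H(B) = 2.3778 bits
  H(C) = 0.7500 bits
  H(D) = 2.5850 bits

Ranking: D > B > A > C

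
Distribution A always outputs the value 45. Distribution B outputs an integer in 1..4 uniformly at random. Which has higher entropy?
B

A is deterministic, so H(A) = 0. B is uniform over 4 outcomes, so H(B) = log₂(4) = 2.000 bits. Any distribution with genuine randomness has higher entropy than a deterministic one.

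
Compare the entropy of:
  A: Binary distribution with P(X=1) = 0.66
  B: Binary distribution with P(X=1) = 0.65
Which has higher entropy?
B

For binary distributions, entropy is maximized at p=0.5 and decreases as p moves toward 0 or 1.

H(A) = H(0.66) = 0.9248 bits
H(B) = H(0.65) = 0.9341 bits

Distribution B (p=0.65) is closer to uniform (p=0.5), so it has higher entropy.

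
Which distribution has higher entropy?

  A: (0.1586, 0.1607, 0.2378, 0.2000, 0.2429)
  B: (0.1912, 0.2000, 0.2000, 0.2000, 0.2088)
B

Both distributions are close to uniform, making this a harder comparison.

H(A) = 2.2982 bits
H(B) = 2.3214 bits

The distribution closer to uniform has higher entropy.
Answer: B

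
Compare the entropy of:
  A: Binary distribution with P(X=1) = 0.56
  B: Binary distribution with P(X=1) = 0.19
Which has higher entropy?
A

For binary distributions, entropy is maximized at p=0.5 and decreases as p moves toward 0 or 1.

H(A) = H(0.56) = 0.9896 bits
H(B) = H(0.19) = 0.7015 bits

Distribution A (p=0.56) is closer to uniform (p=0.5), so it has higher entropy.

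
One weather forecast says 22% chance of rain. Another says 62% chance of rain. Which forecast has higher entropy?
62% forecast

Treat each forecast as a Bernoulli distribution. Binary entropy is maximized at p=0.5 and falls off symmetrically toward 0 or 1. The 62% forecast is closer to 50%, so it is more uncertain. H(22%) ≈ 0.760 bits, H(62%) ≈ 0.958 bits.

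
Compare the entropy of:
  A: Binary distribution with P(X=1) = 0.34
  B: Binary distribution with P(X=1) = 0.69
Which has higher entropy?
A

For binary distributions, entropy is maximized at p=0.5 and decreases as p moves toward 0 or 1.

H(A) = H(0.34) = 0.9248 bits
H(B) = H(0.69) = 0.8932 bits

Distribution A (p=0.34) is closer to uniform (p=0.5), so it has higher entropy.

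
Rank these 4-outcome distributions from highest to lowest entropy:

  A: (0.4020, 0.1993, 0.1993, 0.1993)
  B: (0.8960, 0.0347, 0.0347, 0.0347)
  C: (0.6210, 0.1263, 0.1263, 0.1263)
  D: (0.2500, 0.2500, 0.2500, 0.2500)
D > A > C > B

Key insight: Entropy is maximized by uniform distributions and minimized by concentrated distributions.

Entropies:
  H(A) = 1.9199 bits
  H(B) = 0.6464 bits
  H(C) = 1.5580 bits
  H(D) = 2.0000 bits

Ranking: D > A > C > B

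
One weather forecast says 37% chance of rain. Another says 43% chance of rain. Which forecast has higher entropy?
43% forecast

Treat each forecast as a Bernoulli distribution. Binary entropy is maximized at p=0.5 and falls off symmetrically toward 0 or 1. The 43% forecast is closer to 50%, so it is more uncertain. H(37%) ≈ 0.951 bits, H(43%) ≈ 0.986 bits.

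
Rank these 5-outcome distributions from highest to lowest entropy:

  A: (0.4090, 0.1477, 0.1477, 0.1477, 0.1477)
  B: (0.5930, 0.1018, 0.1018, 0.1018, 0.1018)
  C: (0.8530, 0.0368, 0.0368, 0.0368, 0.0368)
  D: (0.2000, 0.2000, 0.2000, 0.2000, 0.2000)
D > A > B > C

Key insight: Entropy is maximized by uniform distributions and minimized by concentrated distributions.

Entropies:
  H(A) = 2.1580 bits
  H(B) = 1.7889 bits
  H(C) = 0.8963 bits
  H(D) = 2.3219 bits

Ranking: D > A > B > C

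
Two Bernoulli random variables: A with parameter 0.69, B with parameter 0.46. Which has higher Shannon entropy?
B

For binary distributions, entropy is maximized at p=0.5 and decreases as p moves toward 0 or 1.

H(A) = H(0.69) = 0.8932 bits
H(B) = H(0.46) = 0.9954 bits

Distribution B (p=0.46) is closer to uniform (p=0.5), so it has higher entropy.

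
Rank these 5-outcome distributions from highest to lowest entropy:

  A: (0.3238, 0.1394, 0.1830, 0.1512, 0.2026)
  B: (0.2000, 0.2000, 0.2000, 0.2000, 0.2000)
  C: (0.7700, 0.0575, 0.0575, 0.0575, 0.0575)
B > A > C

Key insight: Entropy is maximized by uniform distributions and minimized by concentrated distributions.

- Uniform distributions have maximum entropy log₂(5) = 2.3219 bits
- The more "peaked" or concentrated a distribution, the lower its entropy

Entropies:
  H(A) = 2.2501 bits
  H(B) = 2.3219 bits
  H(C) = 1.2380 bits

Ranking: B > A > C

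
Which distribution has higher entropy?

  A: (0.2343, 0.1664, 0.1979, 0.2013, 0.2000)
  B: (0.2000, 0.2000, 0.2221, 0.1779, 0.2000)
B

Both distributions are close to uniform, making this a harder comparison.

H(A) = 2.3136 bits
H(B) = 2.3184 bits

The distribution closer to uniform has higher entropy.
Answer: B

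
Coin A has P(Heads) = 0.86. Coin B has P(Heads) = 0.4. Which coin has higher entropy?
B

For binary distributions, entropy is maximized at p=0.5 and decreases as p moves toward 0 or 1.

H(A) = H(0.86) = 0.5842 bits
H(B) = H(0.4) = 0.9710 bits

Distribution B (p=0.4) is closer to uniform (p=0.5), so it has higher entropy.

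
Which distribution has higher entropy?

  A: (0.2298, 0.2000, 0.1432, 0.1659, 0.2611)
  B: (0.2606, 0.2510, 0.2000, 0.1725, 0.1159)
A

Both distributions are close to uniform, making this a harder comparison.

H(A) = 2.2892 bits
H(B) = 2.2682 bits

The distribution closer to uniform has higher entropy.
Answer: A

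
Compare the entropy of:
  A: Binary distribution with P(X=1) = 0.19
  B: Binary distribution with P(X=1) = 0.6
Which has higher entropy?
B

For binary distributions, entropy is maximized at p=0.5 and decreases as p moves toward 0 or 1.

H(A) = H(0.19) = 0.7015 bits
H(B) = H(0.6) = 0.9710 bits

Distribution B (p=0.6) is closer to uniform (p=0.5), so it has higher entropy.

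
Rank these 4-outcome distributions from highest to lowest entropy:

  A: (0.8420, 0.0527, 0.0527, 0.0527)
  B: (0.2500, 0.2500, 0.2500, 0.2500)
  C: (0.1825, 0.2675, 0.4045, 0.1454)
B > C > A

Key insight: Entropy is maximized by uniform distributions and minimized by concentrated distributions.

- Uniform distributions have maximum entropy log₂(4) = 2.0000 bits
- The more "peaked" or concentrated a distribution, the lower its entropy

Entropies:
  H(A) = 0.8799 bits
  H(B) = 2.0000 bits
  H(C) = 1.8895 bits

Ranking: B > C > A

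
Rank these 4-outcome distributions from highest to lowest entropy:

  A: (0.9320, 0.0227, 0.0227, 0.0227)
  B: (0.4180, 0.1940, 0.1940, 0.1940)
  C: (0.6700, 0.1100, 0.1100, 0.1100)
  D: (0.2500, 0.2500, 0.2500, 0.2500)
D > B > C > A

Key insight: Entropy is maximized by uniform distributions and minimized by concentrated distributions.

Entropies:
  H(A) = 0.4662 bits
  H(B) = 1.9030 bits
  H(C) = 1.4380 bits
  H(D) = 2.0000 bits

Ranking: D > B > C > A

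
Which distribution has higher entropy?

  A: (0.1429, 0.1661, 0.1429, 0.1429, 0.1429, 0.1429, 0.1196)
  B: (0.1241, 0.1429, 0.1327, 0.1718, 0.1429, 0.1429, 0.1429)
A

Both distributions are close to uniform, making this a harder comparison.

H(A) = 2.8019 bits
H(B) = 2.8010 bits

The distribution closer to uniform has higher entropy.
Answer: A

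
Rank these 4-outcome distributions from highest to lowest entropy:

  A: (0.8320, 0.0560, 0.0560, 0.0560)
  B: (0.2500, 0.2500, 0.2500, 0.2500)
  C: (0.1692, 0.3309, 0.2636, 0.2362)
B > C > A

Key insight: Entropy is maximized by uniform distributions and minimized by concentrated distributions.

- Uniform distributions have maximum entropy log₂(4) = 2.0000 bits
- The more "peaked" or concentrated a distribution, the lower its entropy

Entropies:
  H(A) = 0.9194 bits
  H(B) = 2.0000 bits
  H(C) = 1.9605 bits

Ranking: B > C > A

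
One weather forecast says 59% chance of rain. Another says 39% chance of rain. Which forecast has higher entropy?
59% forecast

Treat each forecast as a Bernoulli distribution. Binary entropy is maximized at p=0.5 and falls off symmetrically toward 0 or 1. The 59% forecast is closer to 50%, so it is more uncertain. H(59%) ≈ 0.977 bits, H(39%) ≈ 0.965 bits.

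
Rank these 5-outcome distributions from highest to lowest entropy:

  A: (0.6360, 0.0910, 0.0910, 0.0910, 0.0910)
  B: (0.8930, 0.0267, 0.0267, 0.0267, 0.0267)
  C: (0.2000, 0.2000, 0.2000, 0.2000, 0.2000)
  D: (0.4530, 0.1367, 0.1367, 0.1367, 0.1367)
C > D > A > B

Key insight: Entropy is maximized by uniform distributions and minimized by concentrated distributions.

Entropies:
  H(A) = 1.6740 bits
  H(B) = 0.7048 bits
  H(C) = 2.3219 bits
  H(D) = 2.0876 bits

Ranking: C > D > A > B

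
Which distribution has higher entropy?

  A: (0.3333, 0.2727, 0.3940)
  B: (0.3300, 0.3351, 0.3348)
B

Both distributions are close to uniform, making this a harder comparison.

H(A) = 1.5690 bits
H(B) = 1.5849 bits

The distribution closer to uniform has higher entropy.
Answer: B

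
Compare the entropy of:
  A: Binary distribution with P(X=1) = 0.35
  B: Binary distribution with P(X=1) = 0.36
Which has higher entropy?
B

For binary distributions, entropy is maximized at p=0.5 and decreases as p moves toward 0 or 1.

H(A) = H(0.35) = 0.9341 bits
H(B) = H(0.36) = 0.9427 bits

Distribution B (p=0.36) is closer to uniform (p=0.5), so it has higher entropy.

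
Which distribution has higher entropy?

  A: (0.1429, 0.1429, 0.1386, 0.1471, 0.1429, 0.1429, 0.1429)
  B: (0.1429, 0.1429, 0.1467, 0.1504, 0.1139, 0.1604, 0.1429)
A

Both distributions are close to uniform, making this a harder comparison.

H(A) = 2.8072 bits
H(B) = 2.8010 bits

The distribution closer to uniform has higher entropy.
Answer: A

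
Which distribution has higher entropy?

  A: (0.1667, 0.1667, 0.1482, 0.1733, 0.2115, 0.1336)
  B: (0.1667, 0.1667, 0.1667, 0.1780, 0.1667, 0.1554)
B

Both distributions are close to uniform, making this a harder comparison.

H(A) = 2.5701 bits
H(B) = 2.5839 bits

The distribution closer to uniform has higher entropy.
Answer: B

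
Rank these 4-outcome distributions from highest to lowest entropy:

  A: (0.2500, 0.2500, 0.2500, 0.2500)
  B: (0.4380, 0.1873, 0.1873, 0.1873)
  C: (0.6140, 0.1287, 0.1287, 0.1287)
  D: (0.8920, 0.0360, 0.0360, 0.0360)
A > B > C > D

Key insight: Entropy is maximized by uniform distributions and minimized by concentrated distributions.

Entropies:
  H(A) = 2.0000 bits
  H(B) = 1.8796 bits
  H(C) = 1.5740 bits
  H(D) = 0.6650 bits

Ranking: A > B > C > D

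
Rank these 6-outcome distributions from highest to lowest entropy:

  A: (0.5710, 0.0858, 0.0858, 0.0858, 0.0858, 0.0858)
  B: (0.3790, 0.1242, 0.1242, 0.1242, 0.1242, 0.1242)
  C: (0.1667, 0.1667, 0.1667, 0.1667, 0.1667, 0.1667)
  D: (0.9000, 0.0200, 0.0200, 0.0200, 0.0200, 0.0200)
C > B > A > D

Key insight: Entropy is maximized by uniform distributions and minimized by concentrated distributions.

Entropies:
  H(A) = 1.9815 bits
  H(B) = 2.3993 bits
  H(C) = 2.5850 bits
  H(D) = 0.7012 bits

Ranking: C > B > A > D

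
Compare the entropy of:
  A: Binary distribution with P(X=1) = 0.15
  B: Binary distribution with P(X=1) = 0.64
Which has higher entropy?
B

For binary distributions, entropy is maximized at p=0.5 and decreases as p moves toward 0 or 1.

H(A) = H(0.15) = 0.6098 bits
H(B) = H(0.64) = 0.9427 bits

Distribution B (p=0.64) is closer to uniform (p=0.5), so it has higher entropy.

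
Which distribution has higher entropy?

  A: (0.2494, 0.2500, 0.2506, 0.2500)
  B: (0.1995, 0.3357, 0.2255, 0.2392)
A

Both distributions are close to uniform, making this a harder comparison.

H(A) = 2.0000 bits
H(B) = 1.9708 bits

The distribution closer to uniform has higher entropy.
Answer: A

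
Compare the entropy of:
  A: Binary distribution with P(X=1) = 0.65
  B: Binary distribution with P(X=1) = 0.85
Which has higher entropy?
A

For binary distributions, entropy is maximized at p=0.5 and decreases as p moves toward 0 or 1.

H(A) = H(0.65) = 0.9341 bits
H(B) = H(0.85) = 0.6098 bits

Distribution A (p=0.65) is closer to uniform (p=0.5), so it has higher entropy.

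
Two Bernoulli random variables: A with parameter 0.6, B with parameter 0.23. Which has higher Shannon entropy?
A

For binary distributions, entropy is maximized at p=0.5 and decreases as p moves toward 0 or 1.

H(A) = H(0.6) = 0.9710 bits
H(B) = H(0.23) = 0.7780 bits

Distribution A (p=0.6) is closer to uniform (p=0.5), so it has higher entropy.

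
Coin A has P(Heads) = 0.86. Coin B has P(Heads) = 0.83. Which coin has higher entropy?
B

For binary distributions, entropy is maximized at p=0.5 and decreases as p moves toward 0 or 1.

H(A) = H(0.86) = 0.5842 bits
H(B) = H(0.83) = 0.6577 bits

Distribution B (p=0.83) is closer to uniform (p=0.5), so it has higher entropy.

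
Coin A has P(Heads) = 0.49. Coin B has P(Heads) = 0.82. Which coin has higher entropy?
A

For binary distributions, entropy is maximized at p=0.5 and decreases as p moves toward 0 or 1.

H(A) = H(0.49) = 0.9997 bits
H(B) = H(0.82) = 0.6801 bits

Distribution A (p=0.49) is closer to uniform (p=0.5), so it has higher entropy.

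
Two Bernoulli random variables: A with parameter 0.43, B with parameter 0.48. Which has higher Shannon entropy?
B

For binary distributions, entropy is maximized at p=0.5 and decreases as p moves toward 0 or 1.

H(A) = H(0.43) = 0.9858 bits
H(B) = H(0.48) = 0.9988 bits

Distribution B (p=0.48) is closer to uniform (p=0.5), so it has higher entropy.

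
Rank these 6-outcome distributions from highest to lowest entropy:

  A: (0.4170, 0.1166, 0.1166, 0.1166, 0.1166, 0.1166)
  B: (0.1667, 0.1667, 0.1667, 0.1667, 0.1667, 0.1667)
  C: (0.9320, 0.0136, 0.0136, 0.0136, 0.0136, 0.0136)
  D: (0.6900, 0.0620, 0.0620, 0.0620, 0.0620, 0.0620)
B > A > D > C

Key insight: Entropy is maximized by uniform distributions and minimized by concentrated distributions.

Entropies:
  H(A) = 2.3337 bits
  H(B) = 2.5850 bits
  H(C) = 0.5163 bits
  H(D) = 1.6130 bits

Ranking: B > A > D > C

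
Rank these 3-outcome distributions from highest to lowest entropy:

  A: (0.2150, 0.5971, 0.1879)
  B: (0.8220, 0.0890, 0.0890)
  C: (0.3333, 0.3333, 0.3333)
C > A > B

Key insight: Entropy is maximized by uniform distributions and minimized by concentrated distributions.

- Uniform distributions have maximum entropy log₂(3) = 1.5850 bits
- The more "peaked" or concentrated a distribution, the lower its entropy

Entropies:
  H(A) = 1.3743 bits
  H(B) = 0.8537 bits
  H(C) = 1.5850 bits

Ranking: C > A > B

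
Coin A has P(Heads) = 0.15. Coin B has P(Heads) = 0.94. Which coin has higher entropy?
A

For binary distributions, entropy is maximized at p=0.5 and decreases as p moves toward 0 or 1.

H(A) = H(0.15) = 0.6098 bits
H(B) = H(0.94) = 0.3274 bits

Distribution A (p=0.15) is closer to uniform (p=0.5), so it has higher entropy.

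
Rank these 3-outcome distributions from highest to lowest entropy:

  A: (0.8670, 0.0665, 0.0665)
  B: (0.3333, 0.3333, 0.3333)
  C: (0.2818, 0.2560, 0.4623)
B > C > A

Key insight: Entropy is maximized by uniform distributions and minimized by concentrated distributions.

- Uniform distributions have maximum entropy log₂(3) = 1.5850 bits
- The more "peaked" or concentrated a distribution, the lower its entropy

Entropies:
  H(A) = 0.6986 bits
  H(B) = 1.5850 bits
  H(C) = 1.5327 bits

Ranking: B > C > A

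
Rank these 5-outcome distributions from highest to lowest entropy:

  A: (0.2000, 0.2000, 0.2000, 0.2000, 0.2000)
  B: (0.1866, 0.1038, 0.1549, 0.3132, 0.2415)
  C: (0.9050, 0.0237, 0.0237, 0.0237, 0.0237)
A > B > C

Key insight: Entropy is maximized by uniform distributions and minimized by concentrated distributions.

- Uniform distributions have maximum entropy log₂(5) = 2.3219 bits
- The more "peaked" or concentrated a distribution, the lower its entropy

Entropies:
  H(A) = 2.3219 bits
  H(B) = 2.2275 bits
  H(C) = 0.6429 bits

Ranking: A > B > C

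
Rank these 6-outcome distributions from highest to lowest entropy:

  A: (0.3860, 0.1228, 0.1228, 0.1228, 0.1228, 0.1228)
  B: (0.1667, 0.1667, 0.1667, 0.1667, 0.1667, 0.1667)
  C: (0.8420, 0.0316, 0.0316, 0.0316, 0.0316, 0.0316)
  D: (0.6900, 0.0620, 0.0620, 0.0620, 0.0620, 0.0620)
B > A > D > C

Key insight: Entropy is maximized by uniform distributions and minimized by concentrated distributions.

Entropies:
  H(A) = 2.3878 bits
  H(B) = 2.5850 bits
  H(C) = 0.9964 bits
  H(D) = 1.6130 bits

Ranking: B > A > D > C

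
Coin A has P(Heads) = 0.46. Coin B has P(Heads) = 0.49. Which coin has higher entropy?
B

For binary distributions, entropy is maximized at p=0.5 and decreases as p moves toward 0 or 1.

H(A) = H(0.46) = 0.9954 bits
H(B) = H(0.49) = 0.9997 bits

Distribution B (p=0.49) is closer to uniform (p=0.5), so it has higher entropy.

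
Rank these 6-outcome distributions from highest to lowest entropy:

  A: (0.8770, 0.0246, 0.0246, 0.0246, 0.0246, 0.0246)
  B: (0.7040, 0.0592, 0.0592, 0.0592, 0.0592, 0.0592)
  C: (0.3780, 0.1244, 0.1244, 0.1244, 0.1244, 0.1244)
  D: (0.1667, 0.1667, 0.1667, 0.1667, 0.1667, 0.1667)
D > C > B > A

Key insight: Entropy is maximized by uniform distributions and minimized by concentrated distributions.

Entropies:
  H(A) = 0.8235 bits
  H(B) = 1.5636 bits
  H(C) = 2.4009 bits
  H(D) = 2.5850 bits

Ranking: D > C > B > A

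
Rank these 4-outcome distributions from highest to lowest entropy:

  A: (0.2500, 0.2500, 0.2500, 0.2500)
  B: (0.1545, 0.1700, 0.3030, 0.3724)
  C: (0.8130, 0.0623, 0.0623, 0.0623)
A > B > C

Key insight: Entropy is maximized by uniform distributions and minimized by concentrated distributions.

- Uniform distributions have maximum entropy log₂(4) = 2.0000 bits
- The more "peaked" or concentrated a distribution, the lower its entropy

Entropies:
  H(A) = 2.0000 bits
  H(B) = 1.9036 bits
  H(C) = 0.9915 bits

Ranking: A > B > C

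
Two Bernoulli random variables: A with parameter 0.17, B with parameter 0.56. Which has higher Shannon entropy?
B

For binary distributions, entropy is maximized at p=0.5 and decreases as p moves toward 0 or 1.

H(A) = H(0.17) = 0.6577 bits
H(B) = H(0.56) = 0.9896 bits

Distribution B (p=0.56) is closer to uniform (p=0.5), so it has higher entropy.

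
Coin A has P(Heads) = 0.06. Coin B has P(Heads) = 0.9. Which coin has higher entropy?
B

For binary distributions, entropy is maximized at p=0.5 and decreases as p moves toward 0 or 1.

H(A) = H(0.06) = 0.3274 bits
H(B) = H(0.9) = 0.4690 bits

Distribution B (p=0.9) is closer to uniform (p=0.5), so it has higher entropy.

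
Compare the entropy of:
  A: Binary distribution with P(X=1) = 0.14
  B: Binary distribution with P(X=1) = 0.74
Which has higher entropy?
B

For binary distributions, entropy is maximized at p=0.5 and decreases as p moves toward 0 or 1.

H(A) = H(0.14) = 0.5842 bits
H(B) = H(0.74) = 0.8267 bits

Distribution B (p=0.74) is closer to uniform (p=0.5), so it has higher entropy.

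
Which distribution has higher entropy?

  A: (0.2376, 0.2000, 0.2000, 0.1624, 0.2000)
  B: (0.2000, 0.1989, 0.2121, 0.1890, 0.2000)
B

Both distributions are close to uniform, making this a harder comparison.

H(A) = 2.3117 bits
H(B) = 2.3210 bits

The distribution closer to uniform has higher entropy.
Answer: B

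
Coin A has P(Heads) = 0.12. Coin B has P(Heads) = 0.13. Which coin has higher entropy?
B

For binary distributions, entropy is maximized at p=0.5 and decreases as p moves toward 0 or 1.

H(A) = H(0.12) = 0.5294 bits
H(B) = H(0.13) = 0.5574 bits

Distribution B (p=0.13) is closer to uniform (p=0.5), so it has higher entropy.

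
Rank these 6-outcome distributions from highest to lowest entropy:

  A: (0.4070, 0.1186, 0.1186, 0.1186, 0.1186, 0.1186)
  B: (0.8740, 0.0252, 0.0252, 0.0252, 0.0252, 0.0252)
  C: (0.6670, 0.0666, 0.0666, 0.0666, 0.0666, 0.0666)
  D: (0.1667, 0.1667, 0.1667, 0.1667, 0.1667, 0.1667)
D > A > C > B

Key insight: Entropy is maximized by uniform distributions and minimized by concentrated distributions.

Entropies:
  H(A) = 2.3518 bits
  H(B) = 0.8389 bits
  H(C) = 1.6912 bits
  H(D) = 2.5850 bits

Ranking: D > A > C > B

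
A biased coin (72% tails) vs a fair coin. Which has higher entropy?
Fair coin

The fair coin is uniform (p=0.5), maximizing binary entropy at 1 bit. The biased coin has H(0.72) ≈ 0.855 bits — its outcome is more predictable, so its entropy is lower.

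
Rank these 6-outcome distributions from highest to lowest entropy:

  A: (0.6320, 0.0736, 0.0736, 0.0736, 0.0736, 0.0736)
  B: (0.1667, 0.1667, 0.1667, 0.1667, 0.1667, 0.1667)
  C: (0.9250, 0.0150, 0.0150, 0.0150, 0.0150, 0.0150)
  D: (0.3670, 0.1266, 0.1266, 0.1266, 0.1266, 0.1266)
B > D > A > C

Key insight: Entropy is maximized by uniform distributions and minimized by concentrated distributions.

Entropies:
  H(A) = 1.8036 bits
  H(B) = 2.5850 bits
  H(C) = 0.5585 bits
  H(D) = 2.4181 bits

Ranking: B > D > A > C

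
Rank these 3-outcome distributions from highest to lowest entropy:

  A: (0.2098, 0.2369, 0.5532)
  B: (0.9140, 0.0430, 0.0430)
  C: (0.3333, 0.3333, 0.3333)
C > A > B

Key insight: Entropy is maximized by uniform distributions and minimized by concentrated distributions.

- Uniform distributions have maximum entropy log₂(3) = 1.5850 bits
- The more "peaked" or concentrated a distribution, the lower its entropy

Entropies:
  H(A) = 1.4374 bits
  H(B) = 0.5090 bits
  H(C) = 1.5850 bits

Ranking: C > A > B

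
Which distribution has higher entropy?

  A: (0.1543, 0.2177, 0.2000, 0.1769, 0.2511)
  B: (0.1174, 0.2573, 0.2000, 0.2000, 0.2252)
A

Both distributions are close to uniform, making this a harder comparison.

H(A) = 2.3020 bits
H(B) = 2.2800 bits

The distribution closer to uniform has higher entropy.
Answer: A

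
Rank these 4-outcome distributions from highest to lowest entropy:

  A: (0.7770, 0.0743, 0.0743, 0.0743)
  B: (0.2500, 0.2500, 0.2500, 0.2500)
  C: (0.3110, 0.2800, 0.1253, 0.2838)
B > C > A

Key insight: Entropy is maximized by uniform distributions and minimized by concentrated distributions.

- Uniform distributions have maximum entropy log₂(4) = 2.0000 bits
- The more "peaked" or concentrated a distribution, the lower its entropy

Entropies:
  H(A) = 1.1191 bits
  H(B) = 2.0000 bits
  H(C) = 1.9293 bits

Ranking: B > C > A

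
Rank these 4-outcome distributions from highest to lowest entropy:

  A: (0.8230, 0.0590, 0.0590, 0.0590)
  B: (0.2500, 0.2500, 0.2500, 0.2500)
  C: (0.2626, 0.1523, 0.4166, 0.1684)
B > C > A

Key insight: Entropy is maximized by uniform distributions and minimized by concentrated distributions.

- Uniform distributions have maximum entropy log₂(4) = 2.0000 bits
- The more "peaked" or concentrated a distribution, the lower its entropy

Entropies:
  H(A) = 0.9540 bits
  H(B) = 2.0000 bits
  H(C) = 1.8792 bits

Ranking: B > C > A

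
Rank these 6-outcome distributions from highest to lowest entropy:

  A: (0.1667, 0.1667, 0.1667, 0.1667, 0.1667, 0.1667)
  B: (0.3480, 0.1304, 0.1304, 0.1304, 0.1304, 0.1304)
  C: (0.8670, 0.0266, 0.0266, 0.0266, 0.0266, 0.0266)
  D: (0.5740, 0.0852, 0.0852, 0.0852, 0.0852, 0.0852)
A > B > D > C

Key insight: Entropy is maximized by uniform distributions and minimized by concentrated distributions.

Entropies:
  H(A) = 2.5850 bits
  H(B) = 2.4462 bits
  H(C) = 0.8744 bits
  H(D) = 1.9733 bits

Ranking: A > B > D > C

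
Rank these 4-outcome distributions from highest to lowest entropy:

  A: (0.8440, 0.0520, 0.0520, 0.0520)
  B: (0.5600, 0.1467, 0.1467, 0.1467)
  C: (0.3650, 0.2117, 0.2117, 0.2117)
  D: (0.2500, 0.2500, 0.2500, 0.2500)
D > C > B > A

Key insight: Entropy is maximized by uniform distributions and minimized by concentrated distributions.

Entropies:
  H(A) = 0.8719 bits
  H(B) = 1.6870 bits
  H(C) = 1.9532 bits
  H(D) = 2.0000 bits

Ranking: D > C > B > A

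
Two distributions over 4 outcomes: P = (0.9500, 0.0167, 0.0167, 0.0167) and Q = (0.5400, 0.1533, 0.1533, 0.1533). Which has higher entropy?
Q

P is highly concentrated on one outcome (95%), making it nearly deterministic. Q spreads its mass more evenly (max 54%). The more spread-out distribution has higher entropy: H(P) ≈ 0.366 bits, H(Q) ≈ 1.724 bits.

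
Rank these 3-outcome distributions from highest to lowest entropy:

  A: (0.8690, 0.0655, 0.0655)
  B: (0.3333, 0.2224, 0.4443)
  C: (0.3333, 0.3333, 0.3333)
C > B > A

Key insight: Entropy is maximized by uniform distributions and minimized by concentrated distributions.

- Uniform distributions have maximum entropy log₂(3) = 1.5850 bits
- The more "peaked" or concentrated a distribution, the lower its entropy

Entropies:
  H(A) = 0.6912 bits
  H(B) = 1.5306 bits
  H(C) = 1.5850 bits

Ranking: C > B > A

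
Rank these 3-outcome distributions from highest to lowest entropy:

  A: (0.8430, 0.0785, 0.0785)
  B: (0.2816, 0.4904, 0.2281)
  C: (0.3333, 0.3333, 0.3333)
C > B > A

Key insight: Entropy is maximized by uniform distributions and minimized by concentrated distributions.

- Uniform distributions have maximum entropy log₂(3) = 1.5850 bits
- The more "peaked" or concentrated a distribution, the lower its entropy

Entropies:
  H(A) = 0.7841 bits
  H(B) = 1.5053 bits
  H(C) = 1.5850 bits

Ranking: C > B > A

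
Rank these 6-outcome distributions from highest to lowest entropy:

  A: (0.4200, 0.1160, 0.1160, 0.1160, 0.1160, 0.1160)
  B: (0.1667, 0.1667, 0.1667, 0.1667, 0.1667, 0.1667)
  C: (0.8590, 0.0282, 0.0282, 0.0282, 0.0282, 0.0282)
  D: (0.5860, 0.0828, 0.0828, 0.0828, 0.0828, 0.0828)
B > A > D > C

Key insight: Entropy is maximized by uniform distributions and minimized by concentrated distributions.

Entropies:
  H(A) = 2.3282 bits
  H(B) = 2.5850 bits
  H(C) = 0.9142 bits
  H(D) = 1.9398 bits

Ranking: B > A > D > C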